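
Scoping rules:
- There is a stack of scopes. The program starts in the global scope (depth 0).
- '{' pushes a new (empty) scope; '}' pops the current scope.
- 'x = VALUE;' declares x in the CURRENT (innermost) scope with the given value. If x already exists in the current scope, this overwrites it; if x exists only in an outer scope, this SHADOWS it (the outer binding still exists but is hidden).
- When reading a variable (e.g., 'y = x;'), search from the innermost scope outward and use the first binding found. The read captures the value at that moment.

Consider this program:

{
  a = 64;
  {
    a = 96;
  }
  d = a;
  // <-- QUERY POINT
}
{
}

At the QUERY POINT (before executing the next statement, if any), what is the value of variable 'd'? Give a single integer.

Step 1: enter scope (depth=1)
Step 2: declare a=64 at depth 1
Step 3: enter scope (depth=2)
Step 4: declare a=96 at depth 2
Step 5: exit scope (depth=1)
Step 6: declare d=(read a)=64 at depth 1
Visible at query point: a=64 d=64

Answer: 64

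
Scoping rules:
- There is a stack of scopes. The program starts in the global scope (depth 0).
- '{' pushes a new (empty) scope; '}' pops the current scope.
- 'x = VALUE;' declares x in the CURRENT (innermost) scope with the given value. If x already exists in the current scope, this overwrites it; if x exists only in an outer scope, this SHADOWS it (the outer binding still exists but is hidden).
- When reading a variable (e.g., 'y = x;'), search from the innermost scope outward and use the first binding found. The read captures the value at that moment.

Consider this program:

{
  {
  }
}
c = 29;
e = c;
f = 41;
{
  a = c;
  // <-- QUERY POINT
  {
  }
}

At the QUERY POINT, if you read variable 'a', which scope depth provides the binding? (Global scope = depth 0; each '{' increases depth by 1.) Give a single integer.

Step 1: enter scope (depth=1)
Step 2: enter scope (depth=2)
Step 3: exit scope (depth=1)
Step 4: exit scope (depth=0)
Step 5: declare c=29 at depth 0
Step 6: declare e=(read c)=29 at depth 0
Step 7: declare f=41 at depth 0
Step 8: enter scope (depth=1)
Step 9: declare a=(read c)=29 at depth 1
Visible at query point: a=29 c=29 e=29 f=41

Answer: 1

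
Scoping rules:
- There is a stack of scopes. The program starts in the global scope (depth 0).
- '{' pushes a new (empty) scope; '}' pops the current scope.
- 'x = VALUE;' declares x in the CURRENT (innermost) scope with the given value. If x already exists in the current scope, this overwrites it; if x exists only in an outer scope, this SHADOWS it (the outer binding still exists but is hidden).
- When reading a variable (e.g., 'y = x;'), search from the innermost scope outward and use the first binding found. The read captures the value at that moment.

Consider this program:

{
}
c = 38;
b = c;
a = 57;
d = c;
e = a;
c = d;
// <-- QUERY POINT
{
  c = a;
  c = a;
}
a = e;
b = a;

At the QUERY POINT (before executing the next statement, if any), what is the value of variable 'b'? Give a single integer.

Answer: 38

Derivation:
Step 1: enter scope (depth=1)
Step 2: exit scope (depth=0)
Step 3: declare c=38 at depth 0
Step 4: declare b=(read c)=38 at depth 0
Step 5: declare a=57 at depth 0
Step 6: declare d=(read c)=38 at depth 0
Step 7: declare e=(read a)=57 at depth 0
Step 8: declare c=(read d)=38 at depth 0
Visible at query point: a=57 b=38 c=38 d=38 e=57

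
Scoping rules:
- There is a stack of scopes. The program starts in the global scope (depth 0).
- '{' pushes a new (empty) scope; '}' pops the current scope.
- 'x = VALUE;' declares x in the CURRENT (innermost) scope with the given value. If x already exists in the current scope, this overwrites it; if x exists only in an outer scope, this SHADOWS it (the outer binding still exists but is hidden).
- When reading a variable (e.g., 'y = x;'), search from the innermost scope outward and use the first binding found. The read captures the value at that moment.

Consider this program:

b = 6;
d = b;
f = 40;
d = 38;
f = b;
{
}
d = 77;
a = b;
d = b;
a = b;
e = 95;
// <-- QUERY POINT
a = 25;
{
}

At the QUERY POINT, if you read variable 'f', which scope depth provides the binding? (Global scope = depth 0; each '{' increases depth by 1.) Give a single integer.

Step 1: declare b=6 at depth 0
Step 2: declare d=(read b)=6 at depth 0
Step 3: declare f=40 at depth 0
Step 4: declare d=38 at depth 0
Step 5: declare f=(read b)=6 at depth 0
Step 6: enter scope (depth=1)
Step 7: exit scope (depth=0)
Step 8: declare d=77 at depth 0
Step 9: declare a=(read b)=6 at depth 0
Step 10: declare d=(read b)=6 at depth 0
Step 11: declare a=(read b)=6 at depth 0
Step 12: declare e=95 at depth 0
Visible at query point: a=6 b=6 d=6 e=95 f=6

Answer: 0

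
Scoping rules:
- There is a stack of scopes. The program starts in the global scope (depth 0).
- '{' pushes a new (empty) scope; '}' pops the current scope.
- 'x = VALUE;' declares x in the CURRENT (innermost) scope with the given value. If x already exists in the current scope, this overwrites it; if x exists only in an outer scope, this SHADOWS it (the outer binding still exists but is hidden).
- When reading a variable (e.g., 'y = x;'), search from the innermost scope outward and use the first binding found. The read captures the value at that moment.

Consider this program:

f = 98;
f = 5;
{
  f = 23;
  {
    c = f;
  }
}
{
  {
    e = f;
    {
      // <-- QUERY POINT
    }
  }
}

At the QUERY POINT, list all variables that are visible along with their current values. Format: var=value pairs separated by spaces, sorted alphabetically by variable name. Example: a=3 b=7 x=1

Answer: e=5 f=5

Derivation:
Step 1: declare f=98 at depth 0
Step 2: declare f=5 at depth 0
Step 3: enter scope (depth=1)
Step 4: declare f=23 at depth 1
Step 5: enter scope (depth=2)
Step 6: declare c=(read f)=23 at depth 2
Step 7: exit scope (depth=1)
Step 8: exit scope (depth=0)
Step 9: enter scope (depth=1)
Step 10: enter scope (depth=2)
Step 11: declare e=(read f)=5 at depth 2
Step 12: enter scope (depth=3)
Visible at query point: e=5 f=5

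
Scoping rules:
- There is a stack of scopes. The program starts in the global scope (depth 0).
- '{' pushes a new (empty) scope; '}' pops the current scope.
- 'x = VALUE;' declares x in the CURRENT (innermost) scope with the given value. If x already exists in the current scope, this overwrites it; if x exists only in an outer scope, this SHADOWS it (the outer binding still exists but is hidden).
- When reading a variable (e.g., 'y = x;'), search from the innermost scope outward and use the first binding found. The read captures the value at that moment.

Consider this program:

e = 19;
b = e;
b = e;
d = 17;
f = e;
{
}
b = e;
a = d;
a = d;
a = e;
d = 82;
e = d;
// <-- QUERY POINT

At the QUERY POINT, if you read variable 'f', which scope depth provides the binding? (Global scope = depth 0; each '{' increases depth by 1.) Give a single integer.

Answer: 0

Derivation:
Step 1: declare e=19 at depth 0
Step 2: declare b=(read e)=19 at depth 0
Step 3: declare b=(read e)=19 at depth 0
Step 4: declare d=17 at depth 0
Step 5: declare f=(read e)=19 at depth 0
Step 6: enter scope (depth=1)
Step 7: exit scope (depth=0)
Step 8: declare b=(read e)=19 at depth 0
Step 9: declare a=(read d)=17 at depth 0
Step 10: declare a=(read d)=17 at depth 0
Step 11: declare a=(read e)=19 at depth 0
Step 12: declare d=82 at depth 0
Step 13: declare e=(read d)=82 at depth 0
Visible at query point: a=19 b=19 d=82 e=82 f=19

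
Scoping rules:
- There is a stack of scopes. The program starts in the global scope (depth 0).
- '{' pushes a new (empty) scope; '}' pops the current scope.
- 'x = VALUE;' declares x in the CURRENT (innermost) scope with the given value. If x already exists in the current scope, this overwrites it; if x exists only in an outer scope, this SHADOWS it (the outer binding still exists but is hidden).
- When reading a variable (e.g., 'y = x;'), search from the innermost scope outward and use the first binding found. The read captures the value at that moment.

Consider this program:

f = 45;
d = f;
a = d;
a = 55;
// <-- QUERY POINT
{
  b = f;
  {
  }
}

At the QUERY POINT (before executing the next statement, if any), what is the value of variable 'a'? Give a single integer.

Step 1: declare f=45 at depth 0
Step 2: declare d=(read f)=45 at depth 0
Step 3: declare a=(read d)=45 at depth 0
Step 4: declare a=55 at depth 0
Visible at query point: a=55 d=45 f=45

Answer: 55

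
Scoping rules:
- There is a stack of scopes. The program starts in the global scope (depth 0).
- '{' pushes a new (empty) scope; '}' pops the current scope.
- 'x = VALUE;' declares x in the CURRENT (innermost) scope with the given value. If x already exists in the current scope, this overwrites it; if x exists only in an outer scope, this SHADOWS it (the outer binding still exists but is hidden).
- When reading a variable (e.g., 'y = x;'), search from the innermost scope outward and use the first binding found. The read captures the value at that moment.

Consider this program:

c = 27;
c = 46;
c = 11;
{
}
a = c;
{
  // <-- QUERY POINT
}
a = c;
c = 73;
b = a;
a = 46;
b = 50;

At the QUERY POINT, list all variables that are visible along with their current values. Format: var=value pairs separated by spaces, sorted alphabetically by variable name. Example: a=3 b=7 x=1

Step 1: declare c=27 at depth 0
Step 2: declare c=46 at depth 0
Step 3: declare c=11 at depth 0
Step 4: enter scope (depth=1)
Step 5: exit scope (depth=0)
Step 6: declare a=(read c)=11 at depth 0
Step 7: enter scope (depth=1)
Visible at query point: a=11 c=11

Answer: a=11 c=11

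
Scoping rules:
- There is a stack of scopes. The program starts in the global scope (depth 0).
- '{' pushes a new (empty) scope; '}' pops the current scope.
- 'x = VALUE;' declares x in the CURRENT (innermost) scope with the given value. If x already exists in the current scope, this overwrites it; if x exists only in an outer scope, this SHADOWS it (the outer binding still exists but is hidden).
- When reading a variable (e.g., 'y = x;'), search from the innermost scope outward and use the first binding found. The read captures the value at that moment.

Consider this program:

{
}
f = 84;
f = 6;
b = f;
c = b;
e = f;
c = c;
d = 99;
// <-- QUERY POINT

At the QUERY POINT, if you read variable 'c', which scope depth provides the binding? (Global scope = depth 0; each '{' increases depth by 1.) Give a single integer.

Step 1: enter scope (depth=1)
Step 2: exit scope (depth=0)
Step 3: declare f=84 at depth 0
Step 4: declare f=6 at depth 0
Step 5: declare b=(read f)=6 at depth 0
Step 6: declare c=(read b)=6 at depth 0
Step 7: declare e=(read f)=6 at depth 0
Step 8: declare c=(read c)=6 at depth 0
Step 9: declare d=99 at depth 0
Visible at query point: b=6 c=6 d=99 e=6 f=6

Answer: 0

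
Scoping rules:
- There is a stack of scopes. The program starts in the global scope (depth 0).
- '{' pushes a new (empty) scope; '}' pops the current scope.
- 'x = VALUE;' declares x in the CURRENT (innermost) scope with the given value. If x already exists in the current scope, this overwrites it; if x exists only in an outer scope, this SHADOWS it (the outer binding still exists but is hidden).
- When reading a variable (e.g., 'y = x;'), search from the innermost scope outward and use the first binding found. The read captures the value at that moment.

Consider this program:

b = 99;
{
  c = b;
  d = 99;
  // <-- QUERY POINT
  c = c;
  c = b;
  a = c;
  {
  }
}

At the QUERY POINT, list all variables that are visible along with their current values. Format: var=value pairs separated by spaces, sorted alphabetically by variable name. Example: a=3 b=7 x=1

Answer: b=99 c=99 d=99

Derivation:
Step 1: declare b=99 at depth 0
Step 2: enter scope (depth=1)
Step 3: declare c=(read b)=99 at depth 1
Step 4: declare d=99 at depth 1
Visible at query point: b=99 c=99 d=99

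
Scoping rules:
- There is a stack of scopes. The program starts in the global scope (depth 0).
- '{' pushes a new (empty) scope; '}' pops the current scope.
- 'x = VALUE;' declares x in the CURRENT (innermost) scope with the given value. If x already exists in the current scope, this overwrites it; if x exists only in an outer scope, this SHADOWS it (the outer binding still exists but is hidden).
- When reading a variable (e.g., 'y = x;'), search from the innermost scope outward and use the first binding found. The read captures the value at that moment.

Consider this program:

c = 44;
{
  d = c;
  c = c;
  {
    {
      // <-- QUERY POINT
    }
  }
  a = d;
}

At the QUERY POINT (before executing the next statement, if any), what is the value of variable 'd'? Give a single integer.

Answer: 44

Derivation:
Step 1: declare c=44 at depth 0
Step 2: enter scope (depth=1)
Step 3: declare d=(read c)=44 at depth 1
Step 4: declare c=(read c)=44 at depth 1
Step 5: enter scope (depth=2)
Step 6: enter scope (depth=3)
Visible at query point: c=44 d=44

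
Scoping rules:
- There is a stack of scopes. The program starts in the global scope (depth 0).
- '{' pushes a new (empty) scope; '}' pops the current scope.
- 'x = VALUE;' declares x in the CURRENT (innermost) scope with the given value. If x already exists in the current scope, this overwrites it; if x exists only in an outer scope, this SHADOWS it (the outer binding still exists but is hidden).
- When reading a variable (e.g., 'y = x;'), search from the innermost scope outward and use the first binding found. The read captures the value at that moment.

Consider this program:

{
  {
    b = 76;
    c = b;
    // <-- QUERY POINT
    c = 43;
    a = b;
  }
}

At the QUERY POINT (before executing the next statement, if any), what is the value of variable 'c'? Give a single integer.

Answer: 76

Derivation:
Step 1: enter scope (depth=1)
Step 2: enter scope (depth=2)
Step 3: declare b=76 at depth 2
Step 4: declare c=(read b)=76 at depth 2
Visible at query point: b=76 c=76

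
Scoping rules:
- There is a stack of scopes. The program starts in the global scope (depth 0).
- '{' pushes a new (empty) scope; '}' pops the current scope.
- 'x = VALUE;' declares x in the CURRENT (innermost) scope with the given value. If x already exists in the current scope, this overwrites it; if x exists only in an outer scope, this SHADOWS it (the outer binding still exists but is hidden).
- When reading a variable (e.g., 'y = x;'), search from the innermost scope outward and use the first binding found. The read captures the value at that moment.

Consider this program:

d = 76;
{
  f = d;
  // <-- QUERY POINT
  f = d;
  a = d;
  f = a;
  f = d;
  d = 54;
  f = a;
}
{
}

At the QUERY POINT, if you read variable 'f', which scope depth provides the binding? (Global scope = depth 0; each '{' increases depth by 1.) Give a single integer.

Answer: 1

Derivation:
Step 1: declare d=76 at depth 0
Step 2: enter scope (depth=1)
Step 3: declare f=(read d)=76 at depth 1
Visible at query point: d=76 f=76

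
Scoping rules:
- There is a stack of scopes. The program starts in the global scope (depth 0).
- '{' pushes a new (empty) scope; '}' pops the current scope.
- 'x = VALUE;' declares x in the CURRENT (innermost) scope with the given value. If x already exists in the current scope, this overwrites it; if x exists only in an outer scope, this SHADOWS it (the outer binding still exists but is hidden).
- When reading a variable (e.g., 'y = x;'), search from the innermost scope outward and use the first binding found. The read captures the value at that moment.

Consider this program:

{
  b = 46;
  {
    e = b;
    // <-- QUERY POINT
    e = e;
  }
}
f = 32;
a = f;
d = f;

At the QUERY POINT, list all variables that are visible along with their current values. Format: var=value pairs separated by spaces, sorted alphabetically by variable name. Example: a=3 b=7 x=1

Step 1: enter scope (depth=1)
Step 2: declare b=46 at depth 1
Step 3: enter scope (depth=2)
Step 4: declare e=(read b)=46 at depth 2
Visible at query point: b=46 e=46

Answer: b=46 e=46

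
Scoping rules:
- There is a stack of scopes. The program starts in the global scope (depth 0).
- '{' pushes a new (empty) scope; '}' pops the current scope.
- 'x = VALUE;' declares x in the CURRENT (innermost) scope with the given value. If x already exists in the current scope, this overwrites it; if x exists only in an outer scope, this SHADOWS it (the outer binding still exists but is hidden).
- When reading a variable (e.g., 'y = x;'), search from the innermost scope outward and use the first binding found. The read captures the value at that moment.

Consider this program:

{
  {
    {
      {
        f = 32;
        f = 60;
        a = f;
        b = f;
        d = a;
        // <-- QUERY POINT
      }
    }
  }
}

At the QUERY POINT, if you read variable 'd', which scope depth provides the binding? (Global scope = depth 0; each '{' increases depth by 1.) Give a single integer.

Answer: 4

Derivation:
Step 1: enter scope (depth=1)
Step 2: enter scope (depth=2)
Step 3: enter scope (depth=3)
Step 4: enter scope (depth=4)
Step 5: declare f=32 at depth 4
Step 6: declare f=60 at depth 4
Step 7: declare a=(read f)=60 at depth 4
Step 8: declare b=(read f)=60 at depth 4
Step 9: declare d=(read a)=60 at depth 4
Visible at query point: a=60 b=60 d=60 f=60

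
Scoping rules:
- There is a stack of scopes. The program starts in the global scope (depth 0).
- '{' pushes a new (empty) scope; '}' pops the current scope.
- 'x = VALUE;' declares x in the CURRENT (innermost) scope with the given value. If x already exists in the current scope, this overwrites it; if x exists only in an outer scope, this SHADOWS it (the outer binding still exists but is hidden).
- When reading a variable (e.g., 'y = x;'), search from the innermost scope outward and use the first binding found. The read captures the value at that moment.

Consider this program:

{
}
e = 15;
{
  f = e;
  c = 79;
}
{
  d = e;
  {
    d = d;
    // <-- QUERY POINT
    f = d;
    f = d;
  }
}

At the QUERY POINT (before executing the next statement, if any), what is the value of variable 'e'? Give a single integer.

Answer: 15

Derivation:
Step 1: enter scope (depth=1)
Step 2: exit scope (depth=0)
Step 3: declare e=15 at depth 0
Step 4: enter scope (depth=1)
Step 5: declare f=(read e)=15 at depth 1
Step 6: declare c=79 at depth 1
Step 7: exit scope (depth=0)
Step 8: enter scope (depth=1)
Step 9: declare d=(read e)=15 at depth 1
Step 10: enter scope (depth=2)
Step 11: declare d=(read d)=15 at depth 2
Visible at query point: d=15 e=15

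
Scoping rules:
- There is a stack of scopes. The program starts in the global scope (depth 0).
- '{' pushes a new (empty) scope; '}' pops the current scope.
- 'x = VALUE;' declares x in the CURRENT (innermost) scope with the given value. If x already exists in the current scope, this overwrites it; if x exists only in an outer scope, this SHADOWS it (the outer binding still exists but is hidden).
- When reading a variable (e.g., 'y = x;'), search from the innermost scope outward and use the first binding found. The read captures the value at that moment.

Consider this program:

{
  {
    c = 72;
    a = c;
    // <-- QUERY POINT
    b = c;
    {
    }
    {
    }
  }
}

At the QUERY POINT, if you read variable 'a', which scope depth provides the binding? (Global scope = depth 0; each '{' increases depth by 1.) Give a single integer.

Answer: 2

Derivation:
Step 1: enter scope (depth=1)
Step 2: enter scope (depth=2)
Step 3: declare c=72 at depth 2
Step 4: declare a=(read c)=72 at depth 2
Visible at query point: a=72 c=72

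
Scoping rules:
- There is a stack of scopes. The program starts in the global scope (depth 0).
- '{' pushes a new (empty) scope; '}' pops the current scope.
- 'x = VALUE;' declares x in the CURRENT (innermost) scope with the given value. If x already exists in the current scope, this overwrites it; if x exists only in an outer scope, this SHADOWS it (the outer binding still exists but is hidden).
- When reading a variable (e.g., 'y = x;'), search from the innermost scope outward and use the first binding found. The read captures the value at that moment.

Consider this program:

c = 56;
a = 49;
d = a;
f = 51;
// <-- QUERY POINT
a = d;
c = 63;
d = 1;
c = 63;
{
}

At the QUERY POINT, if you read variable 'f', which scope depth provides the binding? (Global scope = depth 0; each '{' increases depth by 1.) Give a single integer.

Step 1: declare c=56 at depth 0
Step 2: declare a=49 at depth 0
Step 3: declare d=(read a)=49 at depth 0
Step 4: declare f=51 at depth 0
Visible at query point: a=49 c=56 d=49 f=51

Answer: 0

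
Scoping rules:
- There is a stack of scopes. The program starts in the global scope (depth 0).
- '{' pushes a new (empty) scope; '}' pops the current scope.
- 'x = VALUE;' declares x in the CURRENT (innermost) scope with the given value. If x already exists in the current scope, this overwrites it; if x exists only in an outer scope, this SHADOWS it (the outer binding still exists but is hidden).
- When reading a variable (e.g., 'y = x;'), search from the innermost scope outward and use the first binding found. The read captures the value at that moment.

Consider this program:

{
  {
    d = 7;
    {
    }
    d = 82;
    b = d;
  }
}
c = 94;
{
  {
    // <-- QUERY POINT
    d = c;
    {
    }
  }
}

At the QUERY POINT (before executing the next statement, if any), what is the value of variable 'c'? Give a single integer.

Answer: 94

Derivation:
Step 1: enter scope (depth=1)
Step 2: enter scope (depth=2)
Step 3: declare d=7 at depth 2
Step 4: enter scope (depth=3)
Step 5: exit scope (depth=2)
Step 6: declare d=82 at depth 2
Step 7: declare b=(read d)=82 at depth 2
Step 8: exit scope (depth=1)
Step 9: exit scope (depth=0)
Step 10: declare c=94 at depth 0
Step 11: enter scope (depth=1)
Step 12: enter scope (depth=2)
Visible at query point: c=94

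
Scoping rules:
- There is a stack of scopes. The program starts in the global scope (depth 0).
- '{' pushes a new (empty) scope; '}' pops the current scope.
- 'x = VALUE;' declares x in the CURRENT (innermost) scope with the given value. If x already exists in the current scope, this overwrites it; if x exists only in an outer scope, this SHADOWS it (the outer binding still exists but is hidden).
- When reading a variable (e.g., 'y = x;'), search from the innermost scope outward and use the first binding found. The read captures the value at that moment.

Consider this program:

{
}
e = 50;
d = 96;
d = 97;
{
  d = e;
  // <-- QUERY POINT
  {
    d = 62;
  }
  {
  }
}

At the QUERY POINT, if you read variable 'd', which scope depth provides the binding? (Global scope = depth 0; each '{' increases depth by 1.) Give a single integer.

Answer: 1

Derivation:
Step 1: enter scope (depth=1)
Step 2: exit scope (depth=0)
Step 3: declare e=50 at depth 0
Step 4: declare d=96 at depth 0
Step 5: declare d=97 at depth 0
Step 6: enter scope (depth=1)
Step 7: declare d=(read e)=50 at depth 1
Visible at query point: d=50 e=50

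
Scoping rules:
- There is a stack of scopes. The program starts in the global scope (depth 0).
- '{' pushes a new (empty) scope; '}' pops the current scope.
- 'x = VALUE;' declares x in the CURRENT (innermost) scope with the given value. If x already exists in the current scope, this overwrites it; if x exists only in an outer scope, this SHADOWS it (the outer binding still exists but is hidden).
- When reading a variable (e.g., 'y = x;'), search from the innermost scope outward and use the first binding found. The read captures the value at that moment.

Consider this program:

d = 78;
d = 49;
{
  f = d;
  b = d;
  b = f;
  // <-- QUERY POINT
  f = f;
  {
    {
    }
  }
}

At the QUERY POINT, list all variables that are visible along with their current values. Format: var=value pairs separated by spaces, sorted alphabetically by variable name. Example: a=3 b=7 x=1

Step 1: declare d=78 at depth 0
Step 2: declare d=49 at depth 0
Step 3: enter scope (depth=1)
Step 4: declare f=(read d)=49 at depth 1
Step 5: declare b=(read d)=49 at depth 1
Step 6: declare b=(read f)=49 at depth 1
Visible at query point: b=49 d=49 f=49

Answer: b=49 d=49 f=49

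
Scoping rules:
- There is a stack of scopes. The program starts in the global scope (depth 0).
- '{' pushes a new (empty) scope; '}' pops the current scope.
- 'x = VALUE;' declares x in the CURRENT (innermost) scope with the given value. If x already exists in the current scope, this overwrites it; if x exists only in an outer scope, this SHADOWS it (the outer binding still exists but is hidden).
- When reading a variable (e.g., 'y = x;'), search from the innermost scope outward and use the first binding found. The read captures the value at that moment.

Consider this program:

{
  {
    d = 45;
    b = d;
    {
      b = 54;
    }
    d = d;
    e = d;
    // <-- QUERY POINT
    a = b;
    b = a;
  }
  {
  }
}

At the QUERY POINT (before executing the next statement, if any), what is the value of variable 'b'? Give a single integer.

Step 1: enter scope (depth=1)
Step 2: enter scope (depth=2)
Step 3: declare d=45 at depth 2
Step 4: declare b=(read d)=45 at depth 2
Step 5: enter scope (depth=3)
Step 6: declare b=54 at depth 3
Step 7: exit scope (depth=2)
Step 8: declare d=(read d)=45 at depth 2
Step 9: declare e=(read d)=45 at depth 2
Visible at query point: b=45 d=45 e=45

Answer: 45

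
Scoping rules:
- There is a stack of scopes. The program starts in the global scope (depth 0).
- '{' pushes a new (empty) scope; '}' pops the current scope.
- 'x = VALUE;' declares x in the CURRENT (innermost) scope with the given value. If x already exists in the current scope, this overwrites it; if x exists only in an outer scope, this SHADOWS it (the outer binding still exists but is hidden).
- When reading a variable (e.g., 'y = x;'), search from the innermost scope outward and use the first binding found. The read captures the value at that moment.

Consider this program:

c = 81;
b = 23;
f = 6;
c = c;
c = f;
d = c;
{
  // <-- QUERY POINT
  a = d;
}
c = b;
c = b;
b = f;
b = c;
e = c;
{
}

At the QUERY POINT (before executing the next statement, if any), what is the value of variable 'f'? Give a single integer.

Step 1: declare c=81 at depth 0
Step 2: declare b=23 at depth 0
Step 3: declare f=6 at depth 0
Step 4: declare c=(read c)=81 at depth 0
Step 5: declare c=(read f)=6 at depth 0
Step 6: declare d=(read c)=6 at depth 0
Step 7: enter scope (depth=1)
Visible at query point: b=23 c=6 d=6 f=6

Answer: 6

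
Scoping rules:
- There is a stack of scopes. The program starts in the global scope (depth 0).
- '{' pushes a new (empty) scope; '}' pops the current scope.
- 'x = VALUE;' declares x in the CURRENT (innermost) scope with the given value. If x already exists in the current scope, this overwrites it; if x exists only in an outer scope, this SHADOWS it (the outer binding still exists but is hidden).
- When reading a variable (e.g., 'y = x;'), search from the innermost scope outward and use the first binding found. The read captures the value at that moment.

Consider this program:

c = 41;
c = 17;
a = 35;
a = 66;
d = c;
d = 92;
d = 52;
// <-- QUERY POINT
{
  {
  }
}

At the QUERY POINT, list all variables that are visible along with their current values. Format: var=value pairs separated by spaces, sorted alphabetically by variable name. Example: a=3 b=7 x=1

Answer: a=66 c=17 d=52

Derivation:
Step 1: declare c=41 at depth 0
Step 2: declare c=17 at depth 0
Step 3: declare a=35 at depth 0
Step 4: declare a=66 at depth 0
Step 5: declare d=(read c)=17 at depth 0
Step 6: declare d=92 at depth 0
Step 7: declare d=52 at depth 0
Visible at query point: a=66 c=17 d=52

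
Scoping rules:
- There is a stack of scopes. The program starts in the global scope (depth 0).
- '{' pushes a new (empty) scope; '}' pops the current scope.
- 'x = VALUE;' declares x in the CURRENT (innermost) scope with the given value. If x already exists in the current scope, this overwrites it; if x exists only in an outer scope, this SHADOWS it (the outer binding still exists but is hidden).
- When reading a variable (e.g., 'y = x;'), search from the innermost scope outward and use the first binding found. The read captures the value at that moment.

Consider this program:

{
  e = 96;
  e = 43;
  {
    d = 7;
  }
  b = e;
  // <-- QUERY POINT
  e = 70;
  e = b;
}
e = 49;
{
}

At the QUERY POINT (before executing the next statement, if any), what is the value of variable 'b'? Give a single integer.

Answer: 43

Derivation:
Step 1: enter scope (depth=1)
Step 2: declare e=96 at depth 1
Step 3: declare e=43 at depth 1
Step 4: enter scope (depth=2)
Step 5: declare d=7 at depth 2
Step 6: exit scope (depth=1)
Step 7: declare b=(read e)=43 at depth 1
Visible at query point: b=43 e=43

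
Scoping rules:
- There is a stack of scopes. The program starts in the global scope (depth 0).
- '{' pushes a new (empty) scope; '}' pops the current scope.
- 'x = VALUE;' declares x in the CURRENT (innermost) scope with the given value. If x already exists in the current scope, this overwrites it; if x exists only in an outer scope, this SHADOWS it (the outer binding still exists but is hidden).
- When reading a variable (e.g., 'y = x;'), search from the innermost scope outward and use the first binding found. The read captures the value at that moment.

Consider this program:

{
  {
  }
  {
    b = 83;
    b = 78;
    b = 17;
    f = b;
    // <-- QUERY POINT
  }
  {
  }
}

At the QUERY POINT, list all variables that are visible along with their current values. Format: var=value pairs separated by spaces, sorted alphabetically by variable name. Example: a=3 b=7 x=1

Step 1: enter scope (depth=1)
Step 2: enter scope (depth=2)
Step 3: exit scope (depth=1)
Step 4: enter scope (depth=2)
Step 5: declare b=83 at depth 2
Step 6: declare b=78 at depth 2
Step 7: declare b=17 at depth 2
Step 8: declare f=(read b)=17 at depth 2
Visible at query point: b=17 f=17

Answer: b=17 f=17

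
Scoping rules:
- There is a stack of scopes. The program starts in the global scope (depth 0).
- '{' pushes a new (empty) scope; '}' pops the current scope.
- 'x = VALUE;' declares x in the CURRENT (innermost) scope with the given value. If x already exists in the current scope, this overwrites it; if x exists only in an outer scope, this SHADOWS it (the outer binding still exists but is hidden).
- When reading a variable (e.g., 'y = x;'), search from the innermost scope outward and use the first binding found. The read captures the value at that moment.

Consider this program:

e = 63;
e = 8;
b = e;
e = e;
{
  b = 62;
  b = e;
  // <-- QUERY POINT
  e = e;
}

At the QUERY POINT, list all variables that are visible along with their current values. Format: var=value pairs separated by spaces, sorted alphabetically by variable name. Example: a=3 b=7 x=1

Step 1: declare e=63 at depth 0
Step 2: declare e=8 at depth 0
Step 3: declare b=(read e)=8 at depth 0
Step 4: declare e=(read e)=8 at depth 0
Step 5: enter scope (depth=1)
Step 6: declare b=62 at depth 1
Step 7: declare b=(read e)=8 at depth 1
Visible at query point: b=8 e=8

Answer: b=8 e=8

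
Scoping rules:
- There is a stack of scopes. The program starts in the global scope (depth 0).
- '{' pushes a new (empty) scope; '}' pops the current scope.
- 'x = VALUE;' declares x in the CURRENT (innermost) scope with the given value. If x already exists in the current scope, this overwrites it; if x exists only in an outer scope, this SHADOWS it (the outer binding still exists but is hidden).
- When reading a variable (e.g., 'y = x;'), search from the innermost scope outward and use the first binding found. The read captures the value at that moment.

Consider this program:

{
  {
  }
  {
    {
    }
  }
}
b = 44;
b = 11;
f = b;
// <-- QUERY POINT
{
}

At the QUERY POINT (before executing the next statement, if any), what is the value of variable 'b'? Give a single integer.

Answer: 11

Derivation:
Step 1: enter scope (depth=1)
Step 2: enter scope (depth=2)
Step 3: exit scope (depth=1)
Step 4: enter scope (depth=2)
Step 5: enter scope (depth=3)
Step 6: exit scope (depth=2)
Step 7: exit scope (depth=1)
Step 8: exit scope (depth=0)
Step 9: declare b=44 at depth 0
Step 10: declare b=11 at depth 0
Step 11: declare f=(read b)=11 at depth 0
Visible at query point: b=11 f=11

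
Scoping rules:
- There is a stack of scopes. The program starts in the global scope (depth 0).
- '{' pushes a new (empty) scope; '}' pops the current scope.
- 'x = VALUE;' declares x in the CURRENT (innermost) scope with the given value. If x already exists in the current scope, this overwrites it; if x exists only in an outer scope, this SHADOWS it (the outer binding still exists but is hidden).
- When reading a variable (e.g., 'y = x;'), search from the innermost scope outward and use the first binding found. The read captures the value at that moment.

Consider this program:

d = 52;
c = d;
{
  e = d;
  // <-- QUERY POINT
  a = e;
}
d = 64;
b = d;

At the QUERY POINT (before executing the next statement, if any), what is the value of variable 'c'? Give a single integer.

Answer: 52

Derivation:
Step 1: declare d=52 at depth 0
Step 2: declare c=(read d)=52 at depth 0
Step 3: enter scope (depth=1)
Step 4: declare e=(read d)=52 at depth 1
Visible at query point: c=52 d=52 e=52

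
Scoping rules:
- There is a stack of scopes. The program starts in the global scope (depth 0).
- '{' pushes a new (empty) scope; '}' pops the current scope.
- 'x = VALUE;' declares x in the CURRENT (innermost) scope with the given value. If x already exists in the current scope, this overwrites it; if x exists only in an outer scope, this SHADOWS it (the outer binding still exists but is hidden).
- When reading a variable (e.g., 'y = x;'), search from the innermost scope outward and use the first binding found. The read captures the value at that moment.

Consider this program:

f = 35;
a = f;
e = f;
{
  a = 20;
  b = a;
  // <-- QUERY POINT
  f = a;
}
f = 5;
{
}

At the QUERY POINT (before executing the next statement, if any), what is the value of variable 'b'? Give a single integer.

Answer: 20

Derivation:
Step 1: declare f=35 at depth 0
Step 2: declare a=(read f)=35 at depth 0
Step 3: declare e=(read f)=35 at depth 0
Step 4: enter scope (depth=1)
Step 5: declare a=20 at depth 1
Step 6: declare b=(read a)=20 at depth 1
Visible at query point: a=20 b=20 e=35 f=35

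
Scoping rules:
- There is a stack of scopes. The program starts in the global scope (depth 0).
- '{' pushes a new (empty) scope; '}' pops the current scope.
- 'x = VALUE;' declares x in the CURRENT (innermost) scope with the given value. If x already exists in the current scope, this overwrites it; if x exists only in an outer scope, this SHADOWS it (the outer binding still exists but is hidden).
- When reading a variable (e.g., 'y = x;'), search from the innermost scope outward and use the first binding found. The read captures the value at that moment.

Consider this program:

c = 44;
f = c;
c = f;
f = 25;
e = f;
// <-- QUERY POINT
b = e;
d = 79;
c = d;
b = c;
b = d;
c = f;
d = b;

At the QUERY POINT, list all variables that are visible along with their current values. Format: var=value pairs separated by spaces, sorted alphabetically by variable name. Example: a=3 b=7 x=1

Step 1: declare c=44 at depth 0
Step 2: declare f=(read c)=44 at depth 0
Step 3: declare c=(read f)=44 at depth 0
Step 4: declare f=25 at depth 0
Step 5: declare e=(read f)=25 at depth 0
Visible at query point: c=44 e=25 f=25

Answer: c=44 e=25 f=25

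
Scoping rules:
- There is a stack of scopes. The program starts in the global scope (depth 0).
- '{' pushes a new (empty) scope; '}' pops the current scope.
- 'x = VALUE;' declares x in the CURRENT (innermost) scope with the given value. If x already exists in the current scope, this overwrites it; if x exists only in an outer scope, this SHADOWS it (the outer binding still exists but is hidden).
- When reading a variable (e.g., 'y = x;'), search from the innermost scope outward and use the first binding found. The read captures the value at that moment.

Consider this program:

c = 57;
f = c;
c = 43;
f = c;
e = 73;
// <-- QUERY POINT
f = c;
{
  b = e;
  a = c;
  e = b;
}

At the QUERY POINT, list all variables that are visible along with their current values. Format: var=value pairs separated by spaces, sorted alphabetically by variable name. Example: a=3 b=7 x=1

Step 1: declare c=57 at depth 0
Step 2: declare f=(read c)=57 at depth 0
Step 3: declare c=43 at depth 0
Step 4: declare f=(read c)=43 at depth 0
Step 5: declare e=73 at depth 0
Visible at query point: c=43 e=73 f=43

Answer: c=43 e=73 f=43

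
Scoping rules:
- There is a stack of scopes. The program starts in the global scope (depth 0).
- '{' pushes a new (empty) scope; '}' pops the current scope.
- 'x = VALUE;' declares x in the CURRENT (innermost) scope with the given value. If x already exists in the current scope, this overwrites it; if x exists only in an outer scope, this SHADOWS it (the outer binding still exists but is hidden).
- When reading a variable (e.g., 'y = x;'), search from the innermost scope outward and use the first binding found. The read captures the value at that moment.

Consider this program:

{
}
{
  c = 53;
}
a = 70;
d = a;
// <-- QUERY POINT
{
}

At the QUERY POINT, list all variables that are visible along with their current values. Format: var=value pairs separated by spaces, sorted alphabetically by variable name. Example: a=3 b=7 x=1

Step 1: enter scope (depth=1)
Step 2: exit scope (depth=0)
Step 3: enter scope (depth=1)
Step 4: declare c=53 at depth 1
Step 5: exit scope (depth=0)
Step 6: declare a=70 at depth 0
Step 7: declare d=(read a)=70 at depth 0
Visible at query point: a=70 d=70

Answer: a=70 d=70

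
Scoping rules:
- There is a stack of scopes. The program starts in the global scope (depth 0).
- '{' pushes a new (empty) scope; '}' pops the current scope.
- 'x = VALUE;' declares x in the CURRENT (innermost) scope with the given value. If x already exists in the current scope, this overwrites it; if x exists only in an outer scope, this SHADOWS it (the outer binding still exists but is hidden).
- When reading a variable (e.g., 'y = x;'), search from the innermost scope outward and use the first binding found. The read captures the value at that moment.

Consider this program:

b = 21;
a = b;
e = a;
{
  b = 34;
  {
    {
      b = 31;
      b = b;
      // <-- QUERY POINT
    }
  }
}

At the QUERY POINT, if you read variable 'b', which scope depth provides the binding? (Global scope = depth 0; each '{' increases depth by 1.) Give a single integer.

Step 1: declare b=21 at depth 0
Step 2: declare a=(read b)=21 at depth 0
Step 3: declare e=(read a)=21 at depth 0
Step 4: enter scope (depth=1)
Step 5: declare b=34 at depth 1
Step 6: enter scope (depth=2)
Step 7: enter scope (depth=3)
Step 8: declare b=31 at depth 3
Step 9: declare b=(read b)=31 at depth 3
Visible at query point: a=21 b=31 e=21

Answer: 3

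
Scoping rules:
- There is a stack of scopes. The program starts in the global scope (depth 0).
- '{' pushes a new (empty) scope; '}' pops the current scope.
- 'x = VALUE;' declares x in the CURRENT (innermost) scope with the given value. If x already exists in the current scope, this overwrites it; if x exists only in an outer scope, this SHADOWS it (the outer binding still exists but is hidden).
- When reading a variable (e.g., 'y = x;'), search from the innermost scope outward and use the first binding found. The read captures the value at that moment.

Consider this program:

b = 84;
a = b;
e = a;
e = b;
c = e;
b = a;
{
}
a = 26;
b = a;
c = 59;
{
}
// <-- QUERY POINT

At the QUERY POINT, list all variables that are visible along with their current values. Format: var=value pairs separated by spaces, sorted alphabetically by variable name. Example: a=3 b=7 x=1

Answer: a=26 b=26 c=59 e=84

Derivation:
Step 1: declare b=84 at depth 0
Step 2: declare a=(read b)=84 at depth 0
Step 3: declare e=(read a)=84 at depth 0
Step 4: declare e=(read b)=84 at depth 0
Step 5: declare c=(read e)=84 at depth 0
Step 6: declare b=(read a)=84 at depth 0
Step 7: enter scope (depth=1)
Step 8: exit scope (depth=0)
Step 9: declare a=26 at depth 0
Step 10: declare b=(read a)=26 at depth 0
Step 11: declare c=59 at depth 0
Step 12: enter scope (depth=1)
Step 13: exit scope (depth=0)
Visible at query point: a=26 b=26 c=59 e=84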